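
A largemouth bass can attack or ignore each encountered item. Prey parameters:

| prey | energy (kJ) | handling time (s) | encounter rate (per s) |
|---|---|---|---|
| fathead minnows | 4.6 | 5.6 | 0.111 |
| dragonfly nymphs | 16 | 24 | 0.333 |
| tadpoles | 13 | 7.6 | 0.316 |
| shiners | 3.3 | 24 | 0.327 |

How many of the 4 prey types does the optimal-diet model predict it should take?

Profitabilities (E/h, kJ/s): tadpoles 1.71, fathead minnows 0.821, dragonfly nymphs 0.667, shiners 0.137. Add prey in this order while the next type's profitability exceeds the intake rate on those already taken.
Rate on top 1: 1.208. fathead minnows: 0.821 < 1.208 → exclude; stop.
Optimal diet: tadpoles — 1 of 4 types.

1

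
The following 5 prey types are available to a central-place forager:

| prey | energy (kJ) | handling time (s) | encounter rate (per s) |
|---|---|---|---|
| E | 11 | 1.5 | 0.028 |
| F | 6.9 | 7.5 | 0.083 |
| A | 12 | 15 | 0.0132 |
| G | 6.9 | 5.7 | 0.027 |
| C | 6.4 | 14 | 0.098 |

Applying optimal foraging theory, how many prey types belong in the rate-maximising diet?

Profitabilities (E/h, kJ/s): E 7.33, G 1.21, F 0.92, A 0.8, C 0.457. Add prey in this order while the next type's profitability exceeds the intake rate on those already taken.
Rate on top 1: 0.2956. G: 1.21 > 0.2956 → include.
Rate on top 2: 0.4133. F: 0.92 > 0.4133 → include.
Rate on top 3: 0.5868. A: 0.8 > 0.5868 → include.
Rate on top 4: 0.6077. C: 0.457 < 0.6077 → exclude; stop.
Optimal diet: E, G, F, A — 4 of 5 types.

4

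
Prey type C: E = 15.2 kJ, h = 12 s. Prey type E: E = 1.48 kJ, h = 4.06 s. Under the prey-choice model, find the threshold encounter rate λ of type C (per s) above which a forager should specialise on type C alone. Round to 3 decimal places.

At the threshold, the rate on type C alone equals the profitability of type E: λ·15.2/(1 + λ·12) = 1.48/4.06 = 0.3645.
Rearranging, λ(15.2 − 0.3645×12) = 0.3645, so λ = 0.3645/10.83 = 0.03367 per s.

0.034 per s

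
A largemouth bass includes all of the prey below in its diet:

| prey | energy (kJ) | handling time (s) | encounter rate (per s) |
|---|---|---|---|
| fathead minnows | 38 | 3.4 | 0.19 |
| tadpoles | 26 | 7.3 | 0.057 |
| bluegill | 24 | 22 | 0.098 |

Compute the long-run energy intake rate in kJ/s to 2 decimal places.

R = (0.19×38 + 0.057×26 + 0.098×24) / (1 + 0.19×3.4 + 0.057×7.3 + 0.098×22) = 11.05/4.218 = 2.621 kJ/s.

2.62 kJ/s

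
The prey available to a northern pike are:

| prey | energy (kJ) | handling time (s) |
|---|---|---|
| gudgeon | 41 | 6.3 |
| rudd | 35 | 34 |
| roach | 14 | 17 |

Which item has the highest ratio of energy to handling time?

gudgeon

Profitability E/h (kJ/s): gudgeon = 41/6.3 = 6.51, rudd = 35/34 = 1.03, roach = 14/17 = 0.824.
Ranked: gudgeon > rudd > roach.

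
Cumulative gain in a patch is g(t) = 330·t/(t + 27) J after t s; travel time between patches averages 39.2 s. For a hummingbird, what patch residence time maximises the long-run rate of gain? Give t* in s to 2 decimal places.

32.53 s

By the marginal value theorem, leave when the instantaneous gain rate g'(t) equals the habitat-wide average g(t)/(T + t).
g'(t) = 330·27/(t + 27)². Setting 330·27/(t+27)² = 330t/[(t+27)(39.2+t)] gives 27(39.2+t) = t(t+27), so t² = 27×39.2 = 1058.
t* = √1058 = 32.53 s.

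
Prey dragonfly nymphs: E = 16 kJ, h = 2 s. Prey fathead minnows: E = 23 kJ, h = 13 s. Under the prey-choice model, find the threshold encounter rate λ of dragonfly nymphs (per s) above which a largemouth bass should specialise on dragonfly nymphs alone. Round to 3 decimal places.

At the threshold, the rate on dragonfly nymphs alone equals the profitability of fathead minnows: λ·16/(1 + λ·2) = 23/13 = 1.769.
Rearranging, λ(16 − 1.769×2) = 1.769, so λ = 1.769/12.46 = 0.142 per s.

0.142 per s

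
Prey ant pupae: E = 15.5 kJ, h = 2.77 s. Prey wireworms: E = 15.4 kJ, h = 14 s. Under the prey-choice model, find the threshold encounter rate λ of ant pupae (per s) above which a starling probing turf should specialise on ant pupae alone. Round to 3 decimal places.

0.088 per s

Drop wireworms once their profitability E₂/h₂ falls below the rate achievable on ant pupae alone: E₂/h₂ = λE₁/(1 + λh₁).
Solve for λ: λE₁h₂ = E₂(1 + λh₁) → λ(E₁h₂ − E₂h₁) = E₂ → λ = E₂/(E₁h₂ − E₂h₁).
λ = 15.4/(15.5×14 − 15.4×2.77) = 15.4/174.3 = 0.08833 per s.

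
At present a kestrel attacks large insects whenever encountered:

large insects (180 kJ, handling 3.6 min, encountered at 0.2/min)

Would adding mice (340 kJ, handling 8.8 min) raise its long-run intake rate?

Current rate: (0.2×180)/(1 + 0.2×3.6) = 20.93 kJ/min.
Profitability of mice: 340/8.8 = 38.64 kJ/min.
38.64 > 20.93, so adding mice raises the average — include it.

Yes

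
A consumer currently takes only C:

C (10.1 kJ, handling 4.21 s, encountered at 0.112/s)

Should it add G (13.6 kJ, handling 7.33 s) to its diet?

Yes

Intake rate on the current diet: R = (0.112×10.1) / (1 + 0.112×4.21) = 1.131/1.472 = 0.7687 kJ/s.
G: E/h = 13.6/7.33 = 1.855 kJ/s.
1.855 > 0.7687, so adding G raises the average — include it.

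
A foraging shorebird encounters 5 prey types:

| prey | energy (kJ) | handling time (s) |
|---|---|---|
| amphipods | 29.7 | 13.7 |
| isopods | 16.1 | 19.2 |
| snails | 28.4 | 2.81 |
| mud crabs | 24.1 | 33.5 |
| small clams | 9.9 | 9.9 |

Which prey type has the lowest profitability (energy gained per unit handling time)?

In descending order of E/h:
snails: 28.4/2.81 = 10.1 kJ/s
amphipods: 29.7/13.7 = 2.17 kJ/s
small clams: 9.9/9.9 = 1 kJ/s
isopods: 16.1/19.2 = 0.839 kJ/s
mud crabs: 24.1/33.5 = 0.719 kJ/s

mud crabs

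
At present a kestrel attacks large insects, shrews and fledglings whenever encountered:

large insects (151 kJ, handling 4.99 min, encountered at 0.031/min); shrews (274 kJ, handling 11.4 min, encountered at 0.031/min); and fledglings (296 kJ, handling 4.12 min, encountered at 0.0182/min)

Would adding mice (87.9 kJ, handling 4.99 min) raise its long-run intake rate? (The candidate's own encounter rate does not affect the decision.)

Yes

Current rate: (0.031×151 + 0.031×274 + 0.0182×296)/(1 + 0.031×4.99 + 0.031×11.4 + 0.0182×4.12) = 11.73 kJ/min.
Profitability of mice: 87.9/4.99 = 17.62 kJ/min.
17.62 > 11.73, so adding mice raises the average — include it.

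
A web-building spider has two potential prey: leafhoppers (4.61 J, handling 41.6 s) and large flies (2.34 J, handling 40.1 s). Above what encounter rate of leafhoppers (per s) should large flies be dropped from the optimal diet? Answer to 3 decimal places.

At the threshold, the rate on leafhoppers alone equals the profitability of large flies: λ·4.61/(1 + λ·41.6) = 2.34/40.1 = 0.05835.
Rearranging, λ(4.61 − 0.05835×41.6) = 0.05835, so λ = 0.05835/2.182 = 0.02674 per s.

0.027 per s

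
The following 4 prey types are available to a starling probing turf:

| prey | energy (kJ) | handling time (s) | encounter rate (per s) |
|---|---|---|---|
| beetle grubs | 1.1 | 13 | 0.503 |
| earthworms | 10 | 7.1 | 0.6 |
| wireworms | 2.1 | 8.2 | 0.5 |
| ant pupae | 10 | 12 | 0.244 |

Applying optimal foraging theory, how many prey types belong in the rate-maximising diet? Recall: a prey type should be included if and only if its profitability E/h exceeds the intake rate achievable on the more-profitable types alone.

1

E/h in descending order: earthworms 1.41, ant pupae 0.833, wireworms 0.256, beetle grubs 0.0846 kJ/s. The optimal diet is the largest prefix of this list for which every included type satisfies E_i/h_i > R on the types above it.
Rate on top 1: 1.141. ant pupae: 0.833 < 1.141 → exclude; stop.
Optimal diet: earthworms — 1 of 4 types.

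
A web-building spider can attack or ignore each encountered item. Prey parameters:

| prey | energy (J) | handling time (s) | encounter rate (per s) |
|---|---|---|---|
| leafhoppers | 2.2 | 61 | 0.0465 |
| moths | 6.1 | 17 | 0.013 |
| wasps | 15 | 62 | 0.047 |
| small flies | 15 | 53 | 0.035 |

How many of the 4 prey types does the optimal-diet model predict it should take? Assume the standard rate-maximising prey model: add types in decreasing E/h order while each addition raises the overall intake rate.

3

E/h in descending order: moths 0.359, small flies 0.283, wasps 0.242, leafhoppers 0.0361 J/s. The optimal diet is the largest prefix of this list for which every included type satisfies E_i/h_i > R on the types above it.
Rate on top 1: 0.06495. small flies: 0.283 > 0.06495 → include.
Rate on top 2: 0.1965. wasps: 0.242 > 0.1965 → include.
Rate on top 3: 0.2186. leafhoppers: 0.0361 < 0.2186 → exclude; stop.
Optimal diet: moths, small flies, wasps — 3 of 4 types.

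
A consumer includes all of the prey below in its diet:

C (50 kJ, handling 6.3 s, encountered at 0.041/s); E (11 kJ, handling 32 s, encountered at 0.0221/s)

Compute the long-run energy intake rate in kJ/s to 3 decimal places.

1.167 kJ/s

Energy encountered per unit search time: 0.041×50 + 0.0221×11 = 2.293 kJ/s.
Handling time per unit search time: 0.041×6.3 + 0.0221×32 = 0.9655.
Rate = 2.293/(1 + 0.9655) = 1.167 kJ/s.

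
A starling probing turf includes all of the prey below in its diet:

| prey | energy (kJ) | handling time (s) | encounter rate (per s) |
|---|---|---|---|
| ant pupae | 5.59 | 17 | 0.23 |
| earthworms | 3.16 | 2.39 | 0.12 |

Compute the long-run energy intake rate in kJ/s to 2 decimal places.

0.32 kJ/s

R = (0.23×5.59 + 0.12×3.16) / (1 + 0.23×17 + 0.12×2.39) = 1.665/5.197 = 0.3204 kJ/s.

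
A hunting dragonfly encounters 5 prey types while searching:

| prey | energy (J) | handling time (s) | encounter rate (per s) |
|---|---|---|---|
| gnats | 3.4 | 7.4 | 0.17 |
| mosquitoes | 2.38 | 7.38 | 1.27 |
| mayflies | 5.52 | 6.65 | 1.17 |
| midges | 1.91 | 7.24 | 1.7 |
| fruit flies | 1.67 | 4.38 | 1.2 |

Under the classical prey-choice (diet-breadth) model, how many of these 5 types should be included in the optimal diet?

1

Profitabilities (E/h, J/s): mayflies 0.83, gnats 0.459, fruit flies 0.381, mosquitoes 0.322, midges 0.264. Add prey in this order while the next type's profitability exceeds the intake rate on those already taken.
Rate on top 1: 0.7355. gnats: 0.459 < 0.7355 → exclude; stop.
Optimal diet: mayflies — 1 of 5 types.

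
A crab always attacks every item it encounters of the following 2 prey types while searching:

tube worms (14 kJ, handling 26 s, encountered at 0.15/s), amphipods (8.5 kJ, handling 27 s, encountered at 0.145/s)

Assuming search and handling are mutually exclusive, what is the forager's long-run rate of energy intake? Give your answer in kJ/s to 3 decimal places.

R = Σλ_iE_i / (1 + Σλ_ih_i)
Numerator: 0.15×14 + 0.145×8.5 = 3.333
Denominator: 1 + 0.15×26 + 0.145×27 = 8.815
R = 3.333/8.815 = 0.378 kJ/s

0.378 kJ/s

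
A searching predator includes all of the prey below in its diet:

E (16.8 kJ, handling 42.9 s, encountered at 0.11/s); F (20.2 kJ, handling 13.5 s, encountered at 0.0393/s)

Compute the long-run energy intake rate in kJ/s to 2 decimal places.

R = (0.11×16.8 + 0.0393×20.2) / (1 + 0.11×42.9 + 0.0393×13.5) = 2.642/6.25 = 0.4227 kJ/s.

0.42 kJ/s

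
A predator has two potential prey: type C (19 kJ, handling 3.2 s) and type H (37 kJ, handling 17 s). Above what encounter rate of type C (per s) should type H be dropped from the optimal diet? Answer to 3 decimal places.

0.181 per s

At the threshold, the rate on type C alone equals the profitability of type H: λ·19/(1 + λ·3.2) = 37/17 = 2.176.
Rearranging, λ(19 − 2.176×3.2) = 2.176, so λ = 2.176/12.04 = 0.1808 per s.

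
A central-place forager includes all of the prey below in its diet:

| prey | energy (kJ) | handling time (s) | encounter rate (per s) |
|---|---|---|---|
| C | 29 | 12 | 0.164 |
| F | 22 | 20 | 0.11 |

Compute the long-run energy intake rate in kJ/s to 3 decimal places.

1.389 kJ/s

Energy encountered per unit search time: 0.164×29 + 0.11×22 = 7.176 kJ/s.
Handling time per unit search time: 0.164×12 + 0.11×20 = 4.168.
Rate = 7.176/(1 + 4.168) = 1.389 kJ/s.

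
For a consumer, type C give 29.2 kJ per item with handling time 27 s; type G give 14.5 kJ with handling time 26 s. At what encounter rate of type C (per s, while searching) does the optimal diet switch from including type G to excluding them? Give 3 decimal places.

0.039 per s

The zero-one rule: include type G iff E₂/h₂ > λE₁/(1+λh₁). Equality gives the switch point.
λE₁h₂ = E₂ + λE₂h₁ ⇒ λ = E₂/(E₁h₂ − E₂h₁) = 14.5/(759.2 − 391.5) = 0.03943 per s.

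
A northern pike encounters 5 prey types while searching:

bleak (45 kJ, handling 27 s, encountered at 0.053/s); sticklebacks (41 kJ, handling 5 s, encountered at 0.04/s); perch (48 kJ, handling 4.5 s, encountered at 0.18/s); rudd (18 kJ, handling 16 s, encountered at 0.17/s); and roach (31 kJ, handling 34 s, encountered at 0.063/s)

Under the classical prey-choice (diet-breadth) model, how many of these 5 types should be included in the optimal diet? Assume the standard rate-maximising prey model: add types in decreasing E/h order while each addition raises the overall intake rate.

Profitabilities (E/h, kJ/s): perch 10.7, sticklebacks 8.2, bleak 1.67, rudd 1.12, roach 0.912. Add prey in this order while the next type's profitability exceeds the intake rate on those already taken.
Rate on top 1: 4.773. sticklebacks: 8.2 > 4.773 → include.
Rate on top 2: 5.114. bleak: 1.67 < 5.114 → exclude; stop.
Optimal diet: perch, sticklebacks — 2 of 5 types.

2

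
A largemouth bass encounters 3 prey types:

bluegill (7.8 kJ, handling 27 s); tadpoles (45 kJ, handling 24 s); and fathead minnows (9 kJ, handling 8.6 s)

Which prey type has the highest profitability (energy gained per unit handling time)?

In descending order of E/h:
tadpoles: 45/24 = 1.88 kJ/s
fathead minnows: 9/8.6 = 1.05 kJ/s
bluegill: 7.8/27 = 0.289 kJ/s

tadpoles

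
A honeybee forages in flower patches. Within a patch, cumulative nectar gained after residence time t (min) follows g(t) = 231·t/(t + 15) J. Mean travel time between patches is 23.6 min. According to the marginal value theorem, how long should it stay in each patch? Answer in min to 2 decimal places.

18.81 min

Optimal t* satisfies g'(t*) = g(t*)/(T + t*).
g'(t) = 231·15/(t + 15)². Setting 231·15/(t+15)² = 231t/[(t+15)(23.6+t)] gives 15(23.6+t) = t(t+15), so t² = 15×23.6 = 354.
t* = √354 = 18.81 min.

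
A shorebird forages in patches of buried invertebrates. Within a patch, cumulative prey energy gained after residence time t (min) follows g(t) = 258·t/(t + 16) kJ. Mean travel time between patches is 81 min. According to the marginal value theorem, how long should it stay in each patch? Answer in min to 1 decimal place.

Optimal t* satisfies g'(t*) = g(t*)/(T + t*).
g'(t) = 258·16/(t + 16)². Setting 258·16/(t+16)² = 258t/[(t+16)(81+t)] gives 16(81+t) = t(t+16), so t² = 16×81 = 1296.
t* = √1296 = 36 min.

36.0 min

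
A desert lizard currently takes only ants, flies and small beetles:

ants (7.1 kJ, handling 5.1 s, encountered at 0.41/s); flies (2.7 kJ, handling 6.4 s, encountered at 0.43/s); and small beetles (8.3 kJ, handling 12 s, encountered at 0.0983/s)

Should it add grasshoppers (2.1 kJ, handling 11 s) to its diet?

No

Intake rate on the current diet: R = (0.41×7.1 + 0.43×2.7 + 0.0983×8.3) / (1 + 0.41×5.1 + 0.43×6.4 + 0.0983×12) = 4.888/7.023 = 0.696 kJ/s.
Profitability of grasshoppers: 2.1/11 = 0.1909 kJ/s.
Since 0.1909 < R, time spent handling grasshoppers is better spent searching.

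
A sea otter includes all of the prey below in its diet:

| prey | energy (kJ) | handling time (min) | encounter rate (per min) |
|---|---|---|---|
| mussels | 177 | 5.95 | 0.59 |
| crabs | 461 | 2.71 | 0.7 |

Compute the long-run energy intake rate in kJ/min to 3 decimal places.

66.661 kJ/min

R = (0.59×177 + 0.7×461) / (1 + 0.59×5.95 + 0.7×2.71) = 427.1/6.407 = 66.66 kJ/min.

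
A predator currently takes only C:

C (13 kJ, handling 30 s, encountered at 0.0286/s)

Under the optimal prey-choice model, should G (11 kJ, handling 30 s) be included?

Current rate: (0.0286×13)/(1 + 0.0286×30) = 0.2001 kJ/s.
G: E/h = 11/30 = 0.3667 kJ/s.
0.3667 > 0.2001, so adding G raises the average — include it.

Yes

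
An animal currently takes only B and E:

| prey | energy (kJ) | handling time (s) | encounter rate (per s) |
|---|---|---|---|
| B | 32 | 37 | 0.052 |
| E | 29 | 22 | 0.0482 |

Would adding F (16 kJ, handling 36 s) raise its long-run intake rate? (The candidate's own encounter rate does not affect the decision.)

No

Current rate: (0.052×32 + 0.0482×29)/(1 + 0.052×37 + 0.0482×22) = 0.7684 kJ/s.
F: E/h = 16/36 = 0.4444 kJ/s.
0.4444 < 0.7684, so adding F would lower the average — exclude it.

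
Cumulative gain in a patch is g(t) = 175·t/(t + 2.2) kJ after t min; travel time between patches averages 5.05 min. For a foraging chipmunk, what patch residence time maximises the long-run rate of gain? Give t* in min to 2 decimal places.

Maximise g(t)/(T+t): set derivative to zero → g'(t)(T+t) = g(t).
g'(t) = 175·2.2/(t + 2.2)². Setting 175·2.2/(t+2.2)² = 175t/[(t+2.2)(5.05+t)] gives 2.2(5.05+t) = t(t+2.2), so t² = 2.2×5.05 = 11.11.
t* = √11.11 = 3.333 min.

3.33 min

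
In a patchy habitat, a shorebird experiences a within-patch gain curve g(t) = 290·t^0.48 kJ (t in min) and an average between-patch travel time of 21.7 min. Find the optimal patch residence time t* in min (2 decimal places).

20.03 min

Optimal t* satisfies g'(t*) = g(t*)/(T + t*).
g'(t) = 0.48·290·t^-0.52. Setting 0.48·290·t^-0.52 = 290·t^0.48/(21.7+t) gives 0.48(21.7+t) = t, so 0.52·t = 0.48×21.7.
t* = 0.48×21.7/0.52 = 20.03 min.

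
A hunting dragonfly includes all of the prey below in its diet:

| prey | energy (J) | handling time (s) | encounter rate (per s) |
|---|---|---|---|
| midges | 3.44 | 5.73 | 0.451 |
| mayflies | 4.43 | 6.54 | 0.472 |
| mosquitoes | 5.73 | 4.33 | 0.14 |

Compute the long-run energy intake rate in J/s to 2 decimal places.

R = (0.451×3.44 + 0.472×4.43 + 0.14×5.73) / (1 + 0.451×5.73 + 0.472×6.54 + 0.14×4.33) = 4.445/7.277 = 0.6107 J/s.

0.61 J/s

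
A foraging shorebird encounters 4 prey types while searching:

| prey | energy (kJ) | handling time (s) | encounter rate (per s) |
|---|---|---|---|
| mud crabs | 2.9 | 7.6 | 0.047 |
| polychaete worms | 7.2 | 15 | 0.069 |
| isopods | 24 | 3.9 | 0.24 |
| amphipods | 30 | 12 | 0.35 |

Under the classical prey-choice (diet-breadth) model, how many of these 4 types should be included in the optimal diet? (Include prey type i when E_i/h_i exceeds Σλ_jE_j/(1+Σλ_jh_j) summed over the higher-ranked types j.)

Rank by E/h (kJ/s): isopods 6.15, amphipods 2.5, polychaete worms 0.48, mud crabs 0.382. Include each in turn until the next type's E/h falls below the running intake rate.
Rate on top 1: 2.975. amphipods: 2.5 < 2.975 → exclude; stop.
Optimal diet: isopods — 1 of 4 types.

1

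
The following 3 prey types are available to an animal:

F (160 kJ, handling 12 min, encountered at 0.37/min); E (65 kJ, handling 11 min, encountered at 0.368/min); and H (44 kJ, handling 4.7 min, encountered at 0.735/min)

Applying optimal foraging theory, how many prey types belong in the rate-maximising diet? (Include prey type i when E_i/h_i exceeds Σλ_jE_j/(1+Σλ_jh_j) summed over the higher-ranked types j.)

Rank by E/h (kJ/min): F 13.3, H 9.36, E 5.91. Include each in turn until the next type's E/h falls below the running intake rate.
Rate on top 1: 10.88. H: 9.36 < 10.88 → exclude; stop.
Optimal diet: F — 1 of 3 types.

1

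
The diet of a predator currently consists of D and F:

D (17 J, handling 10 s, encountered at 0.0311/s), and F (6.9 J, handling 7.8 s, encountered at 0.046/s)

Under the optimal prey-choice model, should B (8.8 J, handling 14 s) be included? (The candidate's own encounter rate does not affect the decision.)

Intake rate on the current diet: R = (0.0311×17 + 0.046×6.9) / (1 + 0.0311×10 + 0.046×7.8) = 0.8461/1.67 = 0.5067 J/s.
B: E/h = 8.8/14 = 0.6286 J/s.
0.6286 > 0.5067, so adding B raises the average — include it.

Yes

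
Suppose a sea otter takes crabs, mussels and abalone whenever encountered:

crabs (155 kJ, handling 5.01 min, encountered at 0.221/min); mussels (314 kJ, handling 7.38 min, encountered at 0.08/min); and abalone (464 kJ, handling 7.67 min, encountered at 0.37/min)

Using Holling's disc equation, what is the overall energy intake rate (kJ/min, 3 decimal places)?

R = (0.221×155 + 0.08×314 + 0.37×464) / (1 + 0.221×5.01 + 0.08×7.38 + 0.37×7.67) = 231.1/5.536 = 41.74 kJ/min.

41.741 kJ/min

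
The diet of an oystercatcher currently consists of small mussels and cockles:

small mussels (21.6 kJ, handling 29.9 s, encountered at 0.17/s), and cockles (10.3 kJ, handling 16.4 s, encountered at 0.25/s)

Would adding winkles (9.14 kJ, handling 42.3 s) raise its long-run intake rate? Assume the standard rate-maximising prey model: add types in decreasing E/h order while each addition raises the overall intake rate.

No

Current rate: (0.17×21.6 + 0.25×10.3)/(1 + 0.17×29.9 + 0.25×16.4) = 0.6135 kJ/s.
Profitability of winkles: 9.14/42.3 = 0.2161 kJ/s.
0.2161 < 0.6135, so adding winkles would lower the average — exclude it.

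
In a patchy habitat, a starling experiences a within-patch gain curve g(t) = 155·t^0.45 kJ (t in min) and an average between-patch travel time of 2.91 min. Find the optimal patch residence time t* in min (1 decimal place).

2.4 min

By the marginal value theorem, leave when the instantaneous gain rate g'(t) equals the habitat-wide average g(t)/(T + t).
g'(t) = 0.45·155·t^-0.55. Setting 0.45·155·t^-0.55 = 155·t^0.45/(2.91+t) gives 0.45(2.91+t) = t, so 0.55·t = 0.45×2.91.
t* = 0.45×2.91/0.55 = 2.381 min.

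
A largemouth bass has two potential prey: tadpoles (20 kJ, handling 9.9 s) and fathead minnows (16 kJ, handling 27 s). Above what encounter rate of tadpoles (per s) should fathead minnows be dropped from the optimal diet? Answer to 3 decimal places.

0.042 per s

At the threshold, the rate on tadpoles alone equals the profitability of fathead minnows: λ·20/(1 + λ·9.9) = 16/27 = 0.5926.
Rearranging, λ(20 − 0.5926×9.9) = 0.5926, so λ = 0.5926/14.13 = 0.04193 per s.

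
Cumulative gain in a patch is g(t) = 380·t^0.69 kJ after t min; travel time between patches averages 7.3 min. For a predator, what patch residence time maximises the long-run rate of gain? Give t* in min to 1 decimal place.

By the marginal value theorem, leave when the instantaneous gain rate g'(t) equals the habitat-wide average g(t)/(T + t).
g'(t) = 0.69·380·t^-0.31. Setting 0.69·380·t^-0.31 = 380·t^0.69/(7.3+t) gives 0.69(7.3+t) = t, so 0.31·t = 0.69×7.3.
t* = 0.69×7.3/0.31 = 16.25 min.

16.2 min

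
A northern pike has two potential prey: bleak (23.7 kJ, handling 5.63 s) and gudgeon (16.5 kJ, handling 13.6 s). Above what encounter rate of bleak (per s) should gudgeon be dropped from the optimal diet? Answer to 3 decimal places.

0.072 per s

The zero-one rule: include gudgeon iff E₂/h₂ > λE₁/(1+λh₁). Equality gives the switch point.
λE₁h₂ = E₂ + λE₂h₁ ⇒ λ = E₂/(E₁h₂ − E₂h₁) = 16.5/(322.3 − 92.89) = 0.07192 per s.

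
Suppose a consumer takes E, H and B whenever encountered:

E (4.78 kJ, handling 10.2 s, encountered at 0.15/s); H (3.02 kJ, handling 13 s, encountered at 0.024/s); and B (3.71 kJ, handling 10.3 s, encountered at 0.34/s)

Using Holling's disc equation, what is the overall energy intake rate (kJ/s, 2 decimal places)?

0.32 kJ/s

R = (0.15×4.78 + 0.024×3.02 + 0.34×3.71) / (1 + 0.15×10.2 + 0.024×13 + 0.34×10.3) = 2.051/6.344 = 0.3233 kJ/s.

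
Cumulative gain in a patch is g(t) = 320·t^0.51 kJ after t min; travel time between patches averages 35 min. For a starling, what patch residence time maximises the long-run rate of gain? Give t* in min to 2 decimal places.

Optimal t* satisfies g'(t*) = g(t*)/(T + t*).
g'(t) = 0.51·320·t^-0.49. Setting 0.51·320·t^-0.49 = 320·t^0.51/(35+t) gives 0.51(35+t) = t, so 0.49·t = 0.51×35.
t* = 0.51×35/0.49 = 36.43 min.

36.43 min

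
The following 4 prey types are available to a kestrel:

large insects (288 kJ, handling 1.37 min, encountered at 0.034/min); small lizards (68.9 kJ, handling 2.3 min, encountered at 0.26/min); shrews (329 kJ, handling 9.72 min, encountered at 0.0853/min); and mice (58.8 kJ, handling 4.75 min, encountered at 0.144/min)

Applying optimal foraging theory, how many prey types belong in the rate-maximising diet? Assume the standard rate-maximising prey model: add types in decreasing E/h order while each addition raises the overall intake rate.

3

E/h in descending order: large insects 210, shrews 33.8, small lizards 30, mice 12.4 kJ/min. The optimal diet is the largest prefix of this list for which every included type satisfies E_i/h_i > R on the types above it.
Rate on top 1: 9.356. shrews: 33.8 > 9.356 → include.
Rate on top 2: 20.18. small lizards: 30 > 20.18 → include.
Rate on top 3: 22.55. mice: 12.4 < 22.55 → exclude; stop.
Optimal diet: large insects, shrews, small lizards — 3 of 4 types.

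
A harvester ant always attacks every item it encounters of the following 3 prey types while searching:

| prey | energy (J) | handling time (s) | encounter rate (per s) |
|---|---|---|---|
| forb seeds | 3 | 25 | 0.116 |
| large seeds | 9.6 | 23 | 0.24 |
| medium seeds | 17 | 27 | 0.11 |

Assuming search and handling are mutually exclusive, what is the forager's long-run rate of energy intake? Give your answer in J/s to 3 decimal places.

0.365 J/s

R = (0.116×3 + 0.24×9.6 + 0.11×17) / (1 + 0.116×25 + 0.24×23 + 0.11×27) = 4.522/12.39 = 0.365 J/s.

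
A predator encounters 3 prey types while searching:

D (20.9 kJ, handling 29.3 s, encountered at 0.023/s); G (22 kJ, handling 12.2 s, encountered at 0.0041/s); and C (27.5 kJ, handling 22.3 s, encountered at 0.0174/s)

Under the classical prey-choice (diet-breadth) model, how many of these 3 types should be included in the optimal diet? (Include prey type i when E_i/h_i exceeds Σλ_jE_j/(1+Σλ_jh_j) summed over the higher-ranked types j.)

3

Rank by E/h (kJ/s): G 1.8, C 1.23, D 0.713. Include each in turn until the next type's E/h falls below the running intake rate.
Rate on top 1: 0.0859. C: 1.23 > 0.0859 → include.
Rate on top 2: 0.3955. D: 0.713 > 0.3955 → include.
Optimal diet: G, C, D — 3 of 3 types.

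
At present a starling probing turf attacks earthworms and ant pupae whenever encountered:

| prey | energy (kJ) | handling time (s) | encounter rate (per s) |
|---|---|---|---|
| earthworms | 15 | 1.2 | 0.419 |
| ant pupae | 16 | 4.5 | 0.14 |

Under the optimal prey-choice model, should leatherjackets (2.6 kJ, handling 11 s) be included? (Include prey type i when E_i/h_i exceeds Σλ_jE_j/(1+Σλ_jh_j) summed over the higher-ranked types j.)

No

Intake rate on the current diet: R = (0.419×15 + 0.14×16) / (1 + 0.419×1.2 + 0.14×4.5) = 8.525/2.133 = 3.997 kJ/s.
Profitability of leatherjackets: 2.6/11 = 0.2364 kJ/s.
Since 0.2364 < R, time spent handling leatherjackets is better spent searching.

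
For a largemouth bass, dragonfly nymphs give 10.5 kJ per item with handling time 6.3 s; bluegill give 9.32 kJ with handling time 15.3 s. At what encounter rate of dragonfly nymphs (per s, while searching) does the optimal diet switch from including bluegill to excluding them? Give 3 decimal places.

0.091 per s

At the threshold, the rate on dragonfly nymphs alone equals the profitability of bluegill: λ·10.5/(1 + λ·6.3) = 9.32/15.3 = 0.6092.
Rearranging, λ(10.5 − 0.6092×6.3) = 0.6092, so λ = 0.6092/6.662 = 0.09143 per s.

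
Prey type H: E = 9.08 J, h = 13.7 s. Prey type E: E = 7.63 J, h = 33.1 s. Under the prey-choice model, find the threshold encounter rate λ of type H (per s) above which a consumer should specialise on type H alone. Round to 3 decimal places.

0.039 per s

Drop type E once their profitability E₂/h₂ falls below the rate achievable on type H alone: E₂/h₂ = λE₁/(1 + λh₁).
Solve for λ: λE₁h₂ = E₂(1 + λh₁) → λ(E₁h₂ − E₂h₁) = E₂ → λ = E₂/(E₁h₂ − E₂h₁).
λ = 7.63/(9.08×33.1 − 7.63×13.7) = 7.63/196 = 0.03893 per s.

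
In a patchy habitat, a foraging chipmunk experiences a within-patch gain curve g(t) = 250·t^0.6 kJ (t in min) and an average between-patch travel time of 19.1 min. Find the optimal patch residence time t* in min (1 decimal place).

Optimal t* satisfies g'(t*) = g(t*)/(T + t*).
g'(t) = 0.6·250·t^-0.4. Setting 0.6·250·t^-0.4 = 250·t^0.6/(19.1+t) gives 0.6(19.1+t) = t, so 0.40·t = 0.6×19.1.
t* = 0.6×19.1/0.40 = 28.65 min.

28.7 min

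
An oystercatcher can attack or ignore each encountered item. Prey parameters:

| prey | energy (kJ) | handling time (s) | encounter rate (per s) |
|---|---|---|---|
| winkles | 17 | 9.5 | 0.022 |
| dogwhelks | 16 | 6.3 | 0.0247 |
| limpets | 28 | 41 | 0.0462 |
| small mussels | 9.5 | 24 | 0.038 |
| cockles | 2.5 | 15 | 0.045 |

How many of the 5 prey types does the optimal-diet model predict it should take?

E/h in descending order: dogwhelks 2.54, winkles 1.79, limpets 0.683, small mussels 0.396, cockles 0.167 kJ/s. The optimal diet is the largest prefix of this list for which every included type satisfies E_i/h_i > R on the types above it.
Rate on top 1: 0.342. winkles: 1.79 > 0.342 → include.
Rate on top 2: 0.5637. limpets: 0.683 > 0.5637 → include.
Rate on top 3: 0.633. small mussels: 0.396 < 0.633 → exclude; stop.
Optimal diet: dogwhelks, winkles, limpets — 3 of 5 types.

3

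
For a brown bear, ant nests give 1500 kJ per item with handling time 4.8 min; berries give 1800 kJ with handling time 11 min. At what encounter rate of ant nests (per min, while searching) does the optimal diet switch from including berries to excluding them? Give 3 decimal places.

0.229 per min

Drop berries once their profitability E₂/h₂ falls below the rate achievable on ant nests alone: E₂/h₂ = λE₁/(1 + λh₁).
Solve for λ: λE₁h₂ = E₂(1 + λh₁) → λ(E₁h₂ − E₂h₁) = E₂ → λ = E₂/(E₁h₂ − E₂h₁).
λ = 1800/(1500×11 − 1800×4.8) = 1800/7860 = 0.229 per min.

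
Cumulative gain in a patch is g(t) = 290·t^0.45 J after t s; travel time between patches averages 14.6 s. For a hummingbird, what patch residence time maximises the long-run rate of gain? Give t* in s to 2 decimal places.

11.95 s

Optimal t* satisfies g'(t*) = g(t*)/(T + t*).
g'(t) = 0.45·290·t^-0.55. Setting 0.45·290·t^-0.55 = 290·t^0.45/(14.6+t) gives 0.45(14.6+t) = t, so 0.55·t = 0.45×14.6.
t* = 0.45×14.6/0.55 = 11.95 s.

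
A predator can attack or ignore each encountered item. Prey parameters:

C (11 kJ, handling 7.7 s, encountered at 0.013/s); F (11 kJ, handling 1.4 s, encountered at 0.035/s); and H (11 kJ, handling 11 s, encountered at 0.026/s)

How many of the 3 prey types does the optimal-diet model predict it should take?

3

Rank by E/h (kJ/s): F 7.86, C 1.43, H 1. Include each in turn until the next type's E/h falls below the running intake rate.
Rate on top 1: 0.367. C: 1.43 > 0.367 → include.
Rate on top 2: 0.4595. H: 1 > 0.4595 → include.
Optimal diet: F, C, H — 3 of 3 types.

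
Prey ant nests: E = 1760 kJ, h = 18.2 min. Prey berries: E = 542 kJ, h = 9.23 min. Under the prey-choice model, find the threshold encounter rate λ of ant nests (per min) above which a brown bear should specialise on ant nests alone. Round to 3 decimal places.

0.085 per min

At the threshold, the rate on ant nests alone equals the profitability of berries: λ·1760/(1 + λ·18.2) = 542/9.23 = 58.72.
Rearranging, λ(1760 − 58.72×18.2) = 58.72, so λ = 58.72/691.3 = 0.08495 per min.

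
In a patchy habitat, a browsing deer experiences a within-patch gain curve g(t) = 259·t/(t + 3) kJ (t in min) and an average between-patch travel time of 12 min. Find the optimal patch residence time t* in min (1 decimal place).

By the marginal value theorem, leave when the instantaneous gain rate g'(t) equals the habitat-wide average g(t)/(T + t).
g'(t) = 259·3/(t + 3)². Setting 259·3/(t+3)² = 259t/[(t+3)(12+t)] gives 3(12+t) = t(t+3), so t² = 3×12 = 36.
t* = √36 = 6 min.

6.0 min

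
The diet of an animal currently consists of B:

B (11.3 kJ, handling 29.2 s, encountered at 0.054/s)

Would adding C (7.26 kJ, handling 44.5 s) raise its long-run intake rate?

No

On B alone, R = ΣλE/(1+Σλh) = 0.6102/2.577 = 0.2368 kJ/s.
Profitability of C: 7.26/44.5 = 0.1631 kJ/s.
0.1631 < 0.2368, so adding C would lower the average — exclude it.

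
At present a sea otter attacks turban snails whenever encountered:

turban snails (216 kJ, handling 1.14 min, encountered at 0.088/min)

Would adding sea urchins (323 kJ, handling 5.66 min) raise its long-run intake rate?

Current rate: (0.088×216)/(1 + 0.088×1.14) = 17.27 kJ/min.
Profitability of sea urchins: 323/5.66 = 57.07 kJ/min.
Since 57.07 > R, including sea urchins increases the long-run rate.

Yes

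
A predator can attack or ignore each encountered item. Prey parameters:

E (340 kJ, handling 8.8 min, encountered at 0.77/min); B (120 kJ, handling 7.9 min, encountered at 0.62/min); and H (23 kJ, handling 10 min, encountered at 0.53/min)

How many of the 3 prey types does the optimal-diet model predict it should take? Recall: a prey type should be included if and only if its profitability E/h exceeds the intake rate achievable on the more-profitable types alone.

1

E/h in descending order: E 38.6, B 15.2, H 2.3 kJ/min. The optimal diet is the largest prefix of this list for which every included type satisfies E_i/h_i > R on the types above it.
Rate on top 1: 33.67. B: 15.2 < 33.67 → exclude; stop.
Optimal diet: E — 1 of 3 types.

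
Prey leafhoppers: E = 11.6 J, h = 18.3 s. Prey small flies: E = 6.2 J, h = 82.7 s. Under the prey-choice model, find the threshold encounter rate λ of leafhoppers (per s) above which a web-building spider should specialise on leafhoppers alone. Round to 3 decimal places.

0.007 per s

At the threshold, the rate on leafhoppers alone equals the profitability of small flies: λ·11.6/(1 + λ·18.3) = 6.2/82.7 = 0.07497.
Rearranging, λ(11.6 − 0.07497×18.3) = 0.07497, so λ = 0.07497/10.23 = 0.00733 per s.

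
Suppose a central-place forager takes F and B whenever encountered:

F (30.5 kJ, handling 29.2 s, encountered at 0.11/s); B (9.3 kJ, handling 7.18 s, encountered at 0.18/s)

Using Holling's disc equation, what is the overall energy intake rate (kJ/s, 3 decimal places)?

0.914 kJ/s

R = Σλ_iE_i / (1 + Σλ_ih_i)
Numerator: 0.11×30.5 + 0.18×9.3 = 5.029
Denominator: 1 + 0.11×29.2 + 0.18×7.18 = 5.504
R = 5.029/5.504 = 0.9136 kJ/s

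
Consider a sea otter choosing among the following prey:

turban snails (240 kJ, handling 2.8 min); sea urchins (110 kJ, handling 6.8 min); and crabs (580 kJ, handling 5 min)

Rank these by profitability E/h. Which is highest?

crabs

Profitability E/h (kJ/min): turban snails = 240/2.8 = 85.7, sea urchins = 110/6.8 = 16.2, crabs = 580/5 = 116.
Ranked: crabs > turban snails > sea urchins.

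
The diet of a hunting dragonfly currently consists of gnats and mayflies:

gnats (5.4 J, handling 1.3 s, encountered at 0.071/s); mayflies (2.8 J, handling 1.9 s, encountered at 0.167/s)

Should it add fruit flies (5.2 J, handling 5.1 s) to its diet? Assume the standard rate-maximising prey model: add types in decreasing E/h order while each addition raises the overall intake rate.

Yes

Current rate: (0.071×5.4 + 0.167×2.8)/(1 + 0.071×1.3 + 0.167×1.9) = 0.6037 J/s.
Profitability of fruit flies: 5.2/5.1 = 1.02 J/s.
Since 1.02 > R, including fruit flies increases the long-run rate.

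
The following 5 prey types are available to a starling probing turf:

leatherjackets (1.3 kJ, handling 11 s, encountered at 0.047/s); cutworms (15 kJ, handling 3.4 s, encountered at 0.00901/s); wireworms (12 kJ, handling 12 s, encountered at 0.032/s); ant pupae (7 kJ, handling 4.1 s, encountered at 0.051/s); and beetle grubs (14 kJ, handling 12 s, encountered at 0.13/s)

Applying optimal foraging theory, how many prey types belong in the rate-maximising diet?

Profitabilities (E/h, kJ/s): cutworms 4.41, ant pupae 1.71, beetle grubs 1.17, wireworms 1, leatherjackets 0.118. Add prey in this order while the next type's profitability exceeds the intake rate on those already taken.
Rate on top 1: 0.1311. ant pupae: 1.71 > 0.1311 → include.
Rate on top 2: 0.397. beetle grubs: 1.17 > 0.397 → include.
Rate on top 3: 0.8258. wireworms: 1 > 0.8258 → include.
Rate on top 4: 0.8469. leatherjackets: 0.118 < 0.8469 → exclude; stop.
Optimal diet: cutworms, ant pupae, beetle grubs, wireworms — 4 of 5 types.

4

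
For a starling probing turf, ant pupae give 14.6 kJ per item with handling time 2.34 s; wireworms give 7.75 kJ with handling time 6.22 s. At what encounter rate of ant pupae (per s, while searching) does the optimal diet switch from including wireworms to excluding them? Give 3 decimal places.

0.107 per s

The zero-one rule: include wireworms iff E₂/h₂ > λE₁/(1+λh₁). Equality gives the switch point.
λE₁h₂ = E₂ + λE₂h₁ ⇒ λ = E₂/(E₁h₂ − E₂h₁) = 7.75/(90.81 − 18.13) = 0.1066 per s.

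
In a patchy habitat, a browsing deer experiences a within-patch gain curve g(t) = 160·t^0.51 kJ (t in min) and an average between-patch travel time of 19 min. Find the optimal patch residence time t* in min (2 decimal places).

Optimal t* satisfies g'(t*) = g(t*)/(T + t*).
g'(t) = 0.51·160·t^-0.49. Setting 0.51·160·t^-0.49 = 160·t^0.51/(19+t) gives 0.51(19+t) = t, so 0.49·t = 0.51×19.
t* = 0.51×19/0.49 = 19.78 min.

19.78 min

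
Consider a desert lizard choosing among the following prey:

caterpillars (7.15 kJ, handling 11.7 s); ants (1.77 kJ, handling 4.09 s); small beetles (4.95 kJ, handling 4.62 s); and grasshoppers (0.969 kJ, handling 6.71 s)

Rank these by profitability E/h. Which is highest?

In descending order of E/h:
small beetles: 4.95/4.62 = 1.07 kJ/s
caterpillars: 7.15/11.7 = 0.611 kJ/s
ants: 1.77/4.09 = 0.433 kJ/s
grasshoppers: 0.969/6.71 = 0.144 kJ/s

small beetles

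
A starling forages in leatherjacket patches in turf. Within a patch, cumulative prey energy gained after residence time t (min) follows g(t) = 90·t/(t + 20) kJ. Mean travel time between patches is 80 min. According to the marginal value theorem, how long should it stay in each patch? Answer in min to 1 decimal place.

By the marginal value theorem, leave when the instantaneous gain rate g'(t) equals the habitat-wide average g(t)/(T + t).
g'(t) = 90·20/(t + 20)². Setting 90·20/(t+20)² = 90t/[(t+20)(80+t)] gives 20(80+t) = t(t+20), so t² = 20×80 = 1600.
t* = √1600 = 40 min.

40.0 min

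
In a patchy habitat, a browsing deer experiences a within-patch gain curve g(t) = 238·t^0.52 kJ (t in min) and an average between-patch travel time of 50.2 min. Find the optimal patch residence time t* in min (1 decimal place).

Maximise g(t)/(T+t): set derivative to zero → g'(t)(T+t) = g(t).
g'(t) = 0.52·238·t^-0.48. Setting 0.52·238·t^-0.48 = 238·t^0.52/(50.2+t) gives 0.52(50.2+t) = t, so 0.48·t = 0.52×50.2.
t* = 0.52×50.2/0.48 = 54.38 min.

54.4 min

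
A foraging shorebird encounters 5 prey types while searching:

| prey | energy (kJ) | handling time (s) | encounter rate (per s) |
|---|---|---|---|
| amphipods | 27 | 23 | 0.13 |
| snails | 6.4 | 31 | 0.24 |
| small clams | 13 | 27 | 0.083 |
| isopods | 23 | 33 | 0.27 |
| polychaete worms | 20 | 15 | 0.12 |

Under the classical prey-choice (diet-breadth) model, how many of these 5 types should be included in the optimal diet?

2

Profitabilities (E/h, kJ/s): polychaete worms 1.33, amphipods 1.17, isopods 0.697, small clams 0.481, snails 0.206. Add prey in this order while the next type's profitability exceeds the intake rate on those already taken.
Rate on top 1: 0.8571. amphipods: 1.17 > 0.8571 → include.
Rate on top 2: 1.021. isopods: 0.697 < 1.021 → exclude; stop.
Optimal diet: polychaete worms, amphipods — 2 of 5 types.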